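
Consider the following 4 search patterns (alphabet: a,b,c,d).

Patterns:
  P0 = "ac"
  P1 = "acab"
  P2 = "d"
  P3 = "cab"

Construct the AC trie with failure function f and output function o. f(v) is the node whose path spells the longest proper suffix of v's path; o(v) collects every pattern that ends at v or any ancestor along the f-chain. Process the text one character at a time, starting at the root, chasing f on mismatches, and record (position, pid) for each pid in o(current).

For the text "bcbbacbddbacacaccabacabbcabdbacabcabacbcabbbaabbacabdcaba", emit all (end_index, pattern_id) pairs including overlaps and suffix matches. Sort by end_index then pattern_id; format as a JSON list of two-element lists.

Construct AC machine:
Trie (insert patterns):
  n0 'ε': a→1 c→6 d→5
  n1 'a': c→2
  n2 'ac': a→3  ←P0
  n3 'aca': b→4
  n4 'acab': ·  ←P1
  n5 'd': ·  ←P2
  n6 'c': a→7
  n7 'ca': b→8
  n8 'cab': ·  ←P3

Failure links (BFS by depth):
  n1('a'): parent n0 fail=0; on 'a' 0 → fail=0;  out ∅∪∅=∅
  n5('d'): parent n0 fail=0; on 'd' 0 → fail=0;  out {2}∪∅={2}
  n6('c'): parent n0 fail=0; on 'c' 0 → fail=0;  out ∅∪∅=∅
  n2('ac'): parent n1 fail=0; on 'c' 0 → fail=6;  out {0}∪∅={0}
  n7('ca'): parent n6 fail=0; on 'a' 0 → fail=1;  out ∅∪∅=∅
  n3('aca'): parent n2 fail=6; on 'a' 6 → fail=7;  out ∅∪∅=∅
  n8('cab'): parent n7 fail=1; on 'b' 1→0 → fail=0;  out {3}∪∅={3}
  n4('acab'): parent n3 fail=7; on 'b' 7 → fail=8;  out {1}∪{3}={1,3}

Text stream:
pos 0 'b': at 0
pos 1 'c': at 6
pos 2 'b': at 0 ·f
pos 3 'b': at 0
pos 4 'a': at 1
pos 5 'c': at 2  emit P0@[4:5]
pos 6 'b': at 0 ·f
pos 7 'd': at 5  emit P2@[7:7]
pos 8 'd': at 5 ·f  emit P2@[8:8]
pos 9 'b': at 0 ·f
pos 10 'a': at 1
pos 11 'c': at 2  emit P0@[10:11]
pos 12 'a': at 3
pos 13 'c': at 2 ·f  emit P0@[12:13]
pos 14 'a': at 3
pos 15 'c': at 2 ·f  emit P0@[14:15]
pos 16 'c': at 6 ·f
pos 17 'a': at 7
pos 18 'b': at 8  emit P3@[16:18]
pos 19 'a': at 1 ·f
pos 20 'c': at 2  emit P0@[19:20]
pos 21 'a': at 3
pos 22 'b': at 4  emit P1@[19:22],P3@[20:22]
pos 23 'b': at 0 ·f
pos 24 'c': at 6
pos 25 'a': at 7
pos 26 'b': at 8  emit P3@[24:26]
pos 27 'd': at 5 ·f  emit P2@[27:27]
pos 28 'b': at 0 ·f
pos 29 'a': at 1
pos 30 'c': at 2  emit P0@[29:30]
pos 31 'a': at 3
pos 32 'b': at 4  emit P1@[29:32],P3@[30:32]
pos 33 'c': at 6 ·f
pos 34 'a': at 7
pos 35 'b': at 8  emit P3@[33:35]
pos 36 'a': at 1 ·f
pos 37 'c': at 2  emit P0@[36:37]
pos 38 'b': at 0 ·f
pos 39 'c': at 6
pos 40 'a': at 7
pos 41 'b': at 8  emit P3@[39:41]
pos 42 'b': at 0 ·f
pos 43 'b': at 0
pos 44 'a': at 1
pos 45 'a': at 1 ·f
pos 46 'b': at 0 ·f
pos 47 'b': at 0
pos 48 'a': at 1
pos 49 'c': at 2  emit P0@[48:49]
pos 50 'a': at 3
pos 51 'b': at 4  emit P1@[48:51],P3@[49:51]
pos 52 'd': at 5 ·f  emit P2@[52:52]
pos 53 'c': at 6 ·f
pos 54 'a': at 7
pos 55 'b': at 8  emit P3@[53:55]
pos 56 'a': at 1 ·f

Matches: [[5,0],[7,2],[8,2],[11,0],[13,0],[15,0],[18,3],[20,0],[22,1],[22,3],[26,3],[27,2],[30,0],[32,1],[32,3],[35,3],[37,0],[41,3],[49,0],[51,1],[51,3],[52,2],[55,3]]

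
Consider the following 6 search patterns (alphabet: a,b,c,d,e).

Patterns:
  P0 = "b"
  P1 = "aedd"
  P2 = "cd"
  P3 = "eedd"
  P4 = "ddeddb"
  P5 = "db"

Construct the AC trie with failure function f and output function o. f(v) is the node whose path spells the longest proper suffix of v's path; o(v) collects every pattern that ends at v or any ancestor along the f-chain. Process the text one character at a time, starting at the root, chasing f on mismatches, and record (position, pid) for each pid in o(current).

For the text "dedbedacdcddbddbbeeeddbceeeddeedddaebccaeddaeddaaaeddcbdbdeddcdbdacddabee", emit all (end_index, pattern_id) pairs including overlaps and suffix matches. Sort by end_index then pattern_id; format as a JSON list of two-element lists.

Build automaton:
Trie nodes:
  n0 'ε': a→2 b→1 c→6 d→12 e→8
  n1 'b': ·  [P0 ends]
  n2 'a': e→3
  n3 'ae': d→4
  n4 'aed': d→5
  n5 'aedd': ·  [P1 ends]
  n6 'c': d→7
  n7 'cd': ·  [P2 ends]
  n8 'e': e→9
  n9 'ee': d→10
  n10 'eed': d→11
  n11 'eedd': ·  [P3 ends]
  n12 'd': b→18 d→13
  n13 'dd': e→14
  n14 'dde': d→15
  n15 'dded': d→16
  n16 'ddedd': b→17
  n17 'ddeddb': ·  [P4 ends]
  n18 'db': ·  [P5 ends]

BFS fail/out derivation:
  fail(1) 'b': from fail(0)=0 chase 'b': 0 ⇒ 0;  out={0}∪out(0)={0}
  fail(2) 'a': from fail(0)=0 chase 'a': 0 ⇒ 0;  out=∅∪out(0)=∅
  fail(6) 'c': from fail(0)=0 chase 'c': 0 ⇒ 0;  out=∅∪out(0)=∅
  fail(8) 'e': from fail(0)=0 chase 'e': 0 ⇒ 0;  out=∅∪out(0)=∅
  fail(12) 'd': from fail(0)=0 chase 'd': 0 ⇒ 0;  out=∅∪out(0)=∅
  fail(3) 'ae': from fail(2)=0 chase 'e': 0 ⇒ 8;  out=∅∪out(8)=∅
  fail(7) 'cd': from fail(6)=0 chase 'd': 0 ⇒ 12;  out={2}∪out(12)={2}
  fail(9) 'ee': from fail(8)=0 chase 'e': 0 ⇒ 8;  out=∅∪out(8)=∅
  fail(13) 'dd': from fail(12)=0 chase 'd': 0 ⇒ 12;  out=∅∪out(12)=∅
  fail(18) 'db': from fail(12)=0 chase 'b': 0 ⇒ 1;  out={5}∪out(1)={0,5}
  fail(4) 'aed': from fail(3)=8 chase 'd': 8→0 ⇒ 12;  out=∅∪out(12)=∅
  fail(10) 'eed': from fail(9)=8 chase 'd': 8→0 ⇒ 12;  out=∅∪out(12)=∅
  fail(14) 'dde': from fail(13)=12 chase 'e': 12→0 ⇒ 8;  out=∅∪out(8)=∅
  fail(5) 'aedd': from fail(4)=12 chase 'd': 12 ⇒ 13;  out={1}∪out(13)={1}
  fail(11) 'eedd': from fail(10)=12 chase 'd': 12 ⇒ 13;  out={3}∪out(13)={3}
  fail(15) 'dded': from fail(14)=8 chase 'd': 8→0 ⇒ 12;  out=∅∪out(12)=∅
  fail(16) 'ddedd': from fail(15)=12 chase 'd': 12 ⇒ 13;  out=∅∪out(13)=∅
  fail(17) 'ddeddb': from fail(16)=13 chase 'b': 13→12 ⇒ 18;  out={4}∪out(18)={0,4,5}

Text stream:
i=0 'd': node 0→12
i=1 'e': node 12→8 (fail-walked)
i=2 'd': node 8→12 (fail-walked)
i=3 'b': node 12→18  ** P0@[3:3],P5@[2:3]
i=4 'e': node 18→8 (fail-walked)
i=5 'd': node 8→12 (fail-walked)
i=6 'a': node 12→2 (fail-walked)
i=7 'c': node 2→6 (fail-walked)
i=8 'd': node 6→7  ** P2@[7:8]
i=9 'c': node 7→6 (fail-walked)
i=10 'd': node 6→7  ** P2@[9:10]
i=11 'd': node 7→13 (fail-walked)
i=12 'b': node 13→18 (fail-walked)  ** P0@[12:12],P5@[11:12]
i=13 'd': node 18→12 (fail-walked)
i=14 'd': node 12→13
i=15 'b': node 13→18 (fail-walked)  ** P0@[15:15],P5@[14:15]
i=16 'b': node 18→1 (fail-walked)  ** P0@[16:16]
i=17 'e': node 1→8 (fail-walked)
i=18 'e': node 8→9
i=19 'e': node 9→9 (fail-walked)
i=20 'd': node 9→10
i=21 'd': node 10→11  ** P3@[18:21]
i=22 'b': node 11→18 (fail-walked)  ** P0@[22:22],P5@[21:22]
i=23 'c': node 18→6 (fail-walked)
i=24 'e': node 6→8 (fail-walked)
i=25 'e': node 8→9
i=26 'e': node 9→9 (fail-walked)
i=27 'd': node 9→10
i=28 'd': node 10→11  ** P3@[25:28]
i=29 'e': node 11→14 (fail-walked)
i=30 'e': node 14→9 (fail-walked)
i=31 'd': node 9→10
i=32 'd': node 10→11  ** P3@[29:32]
i=33 'd': node 11→13 (fail-walked)
i=34 'a': node 13→2 (fail-walked)
i=35 'e': node 2→3
i=36 'b': node 3→1 (fail-walked)  ** P0@[36:36]
i=37 'c': node 1→6 (fail-walked)
i=38 'c': node 6→6 (fail-walked)
i=39 'a': node 6→2 (fail-walked)
i=40 'e': node 2→3
i=41 'd': node 3→4
i=42 'd': node 4→5  ** P1@[39:42]
i=43 'a': node 5→2 (fail-walked)
i=44 'e': node 2→3
i=45 'd': node 3→4
i=46 'd': node 4→5  ** P1@[43:46]
i=47 'a': node 5→2 (fail-walked)
i=48 'a': node 2→2 (fail-walked)
i=49 'a': node 2→2 (fail-walked)
i=50 'e': node 2→3
i=51 'd': node 3→4
i=52 'd': node 4→5  ** P1@[49:52]
i=53 'c': node 5→6 (fail-walked)
i=54 'b': node 6→1 (fail-walked)  ** P0@[54:54]
i=55 'd': node 1→12 (fail-walked)
i=56 'b': node 12→18  ** P0@[56:56],P5@[55:56]
i=57 'd': node 18→12 (fail-walked)
i=58 'e': node 12→8 (fail-walked)
i=59 'd': node 8→12 (fail-walked)
i=60 'd': node 12→13
i=61 'c': node 13→6 (fail-walked)
i=62 'd': node 6→7  ** P2@[61:62]
i=63 'b': node 7→18 (fail-walked)  ** P0@[63:63],P5@[62:63]
i=64 'd': node 18→12 (fail-walked)
i=65 'a': node 12→2 (fail-walked)
i=66 'c': node 2→6 (fail-walked)
i=67 'd': node 6→7  ** P2@[66:67]
i=68 'd': node 7→13 (fail-walked)
i=69 'a': node 13→2 (fail-walked)
i=70 'b': node 2→1 (fail-walked)  ** P0@[70:70]
i=71 'e': node 1→8 (fail-walked)
i=72 'e': node 8→9

Matches: [[3,0],[3,5],[8,2],[10,2],[12,0],[12,5],[15,0],[15,5],[16,0],[21,3],[22,0],[22,5],[28,3],[32,3],[36,0],[42,1],[46,1],[52,1],[54,0],[56,0],[56,5],[62,2],[63,0],[63,5],[67,2],[70,0]]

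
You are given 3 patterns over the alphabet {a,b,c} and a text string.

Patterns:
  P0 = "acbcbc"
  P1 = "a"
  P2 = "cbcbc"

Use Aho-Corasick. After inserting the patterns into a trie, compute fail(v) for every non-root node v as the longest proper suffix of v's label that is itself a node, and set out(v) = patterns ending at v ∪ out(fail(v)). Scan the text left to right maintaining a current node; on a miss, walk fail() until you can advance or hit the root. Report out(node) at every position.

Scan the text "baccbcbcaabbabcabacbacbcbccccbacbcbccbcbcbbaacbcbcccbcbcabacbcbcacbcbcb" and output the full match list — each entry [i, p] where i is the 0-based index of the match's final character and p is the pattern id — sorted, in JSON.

Build:
Trie (insert patterns):
  0='ε' goto a→1 c→7
  1='a' goto c→2  [P1 ends]
  2='ac' goto b→3
  3='acb' goto c→4
  4='acbc' goto b→5
  5='acbcb' goto c→6
  6='acbcbc' goto ·  [P0 ends]
  7='c' goto b→8
  8='cb' goto c→9
  9='cbc' goto b→10
  10='cbcb' goto c→11
  11='cbcbc' goto ·  [P2 ends]

BFS fail/out derivation:
  n1('a'): parent n0 fail=0; on 'a' 0 → fail=0;  out {1}∪∅={1}
  n7('c'): parent n0 fail=0; on 'c' 0 → fail=0;  out ∅∪∅=∅
  n2('ac'): parent n1 fail=0; on 'c' 0 → fail=7;  out ∅∪∅=∅
  n8('cb'): parent n7 fail=0; on 'b' 0 → fail=0;  out ∅∪∅=∅
  n3('acb'): parent n2 fail=7; on 'b' 7 → fail=8;  out ∅∪∅=∅
  n9('cbc'): parent n8 fail=0; on 'c' 0 → fail=7;  out ∅∪∅=∅
  n4('acbc'): parent n3 fail=8; on 'c' 8 → fail=9;  out ∅∪∅=∅
  n10('cbcb'): parent n9 fail=7; on 'b' 7 → fail=8;  out ∅∪∅=∅
  n5('acbcb'): parent n4 fail=9; on 'b' 9 → fail=10;  out ∅∪∅=∅
  n11('cbcbc'): parent n10 fail=8; on 'c' 8 → fail=9;  out {2}∪∅={2}
  n6('acbcbc'): parent n5 fail=10; on 'c' 10 → fail=11;  out {0}∪{2}={0,2}

Scan:
[0] read 'b'  n0⇒n0
[1] read 'a'  n0⇒n1  emit P1@[1:1]
[2] read 'c'  n1⇒n2
[3] read 'c'  n2⇒n7 (via fail)
[4] read 'b'  n7⇒n8
[5] read 'c'  n8⇒n9
[6] read 'b'  n9⇒n10
[7] read 'c'  n10⇒n11  emit P2@[3:7]
[8] read 'a'  n11⇒n1 (via fail)  emit P1@[8:8]
[9] read 'a'  n1⇒n1 (via fail)  emit P1@[9:9]
[10] read 'b'  n1⇒n0 (via fail)
[11] read 'b'  n0⇒n0
[12] read 'a'  n0⇒n1  emit P1@[12:12]
[13] read 'b'  n1⇒n0 (via fail)
[14] read 'c'  n0⇒n7
[15] read 'a'  n7⇒n1 (via fail)  emit P1@[15:15]
[16] read 'b'  n1⇒n0 (via fail)
[17] read 'a'  n0⇒n1  emit P1@[17:17]
[18] read 'c'  n1⇒n2
[19] read 'b'  n2⇒n3
[20] read 'a'  n3⇒n1 (via fail)  emit P1@[20:20]
[21] read 'c'  n1⇒n2
[22] read 'b'  n2⇒n3
[23] read 'c'  n3⇒n4
[24] read 'b'  n4⇒n5
[25] read 'c'  n5⇒n6  emit P0@[20:25],P2@[21:25]
[26] read 'c'  n6⇒n7 (via fail)
[27] read 'c'  n7⇒n7 (via fail)
[28] read 'c'  n7⇒n7 (via fail)
[29] read 'b'  n7⇒n8
[30] read 'a'  n8⇒n1 (via fail)  emit P1@[30:30]
[31] read 'c'  n1⇒n2
[32] read 'b'  n2⇒n3
[33] read 'c'  n3⇒n4
[34] read 'b'  n4⇒n5
[35] read 'c'  n5⇒n6  emit P0@[30:35],P2@[31:35]
[36] read 'c'  n6⇒n7 (via fail)
[37] read 'b'  n7⇒n8
[38] read 'c'  n8⇒n9
[39] read 'b'  n9⇒n10
[40] read 'c'  n10⇒n11  emit P2@[36:40]
[41] read 'b'  n11⇒n10 (via fail)
[42] read 'b'  n10⇒n0 (via fail)
[43] read 'a'  n0⇒n1  emit P1@[43:43]
[44] read 'a'  n1⇒n1 (via fail)  emit P1@[44:44]
[45] read 'c'  n1⇒n2
[46] read 'b'  n2⇒n3
[47] read 'c'  n3⇒n4
[48] read 'b'  n4⇒n5
[49] read 'c'  n5⇒n6  emit P0@[44:49],P2@[45:49]
[50] read 'c'  n6⇒n7 (via fail)
[51] read 'c'  n7⇒n7 (via fail)
[52] read 'b'  n7⇒n8
[53] read 'c'  n8⇒n9
[54] read 'b'  n9⇒n10
[55] read 'c'  n10⇒n11  emit P2@[51:55]
[56] read 'a'  n11⇒n1 (via fail)  emit P1@[56:56]
[57] read 'b'  n1⇒n0 (via fail)
[58] read 'a'  n0⇒n1  emit P1@[58:58]
[59] read 'c'  n1⇒n2
[60] read 'b'  n2⇒n3
[61] read 'c'  n3⇒n4
[62] read 'b'  n4⇒n5
[63] read 'c'  n5⇒n6  emit P0@[58:63],P2@[59:63]
[64] read 'a'  n6⇒n1 (via fail)  emit P1@[64:64]
[65] read 'c'  n1⇒n2
[66] read 'b'  n2⇒n3
[67] read 'c'  n3⇒n4
[68] read 'b'  n4⇒n5
[69] read 'c'  n5⇒n6  emit P0@[64:69],P2@[65:69]
[70] read 'b'  n6⇒n10 (via fail)

All matches (sorted): [[1,1],[7,2],[8,1],[9,1],[12,1],[15,1],[17,1],[20,1],[25,0],[25,2],[30,1],[35,0],[35,2],[40,2],[43,1],[44,1],[49,0],[49,2],[55,2],[56,1],[58,1],[63,0],[63,2],[64,1],[69,0],[69,2]]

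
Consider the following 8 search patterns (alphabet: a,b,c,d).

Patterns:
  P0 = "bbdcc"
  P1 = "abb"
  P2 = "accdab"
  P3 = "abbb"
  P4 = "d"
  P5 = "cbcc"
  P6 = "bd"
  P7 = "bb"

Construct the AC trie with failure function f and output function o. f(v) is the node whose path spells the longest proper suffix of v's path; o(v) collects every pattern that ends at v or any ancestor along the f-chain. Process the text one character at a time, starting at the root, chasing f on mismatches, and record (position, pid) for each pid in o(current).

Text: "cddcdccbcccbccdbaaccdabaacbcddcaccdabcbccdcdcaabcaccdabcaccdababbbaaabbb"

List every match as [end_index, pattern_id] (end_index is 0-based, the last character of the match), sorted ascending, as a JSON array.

Construct AC machine:
Trie (insert patterns):
  0='ε' goto a→6 b→1 c→16 d→15
  1='b' goto b→2 d→20
  2='bb' goto d→3  ←P7
  3='bbd' goto c→4
  4='bbdc' goto c→5
  5='bbdcc' goto ·  ←P0
  6='a' goto b→7 c→9
  7='ab' goto b→8
  8='abb' goto b→14  ←P1
  9='ac' goto c→10
  10='acc' goto d→11
  11='accd' goto a→12
  12='accda' goto b→13
  13='accdab' goto ·  ←P2
  14='abbb' goto ·  ←P3
  15='d' goto ·  ←P4
  16='c' goto b→17
  17='cb' goto c→18
  18='cbc' goto c→19
  19='cbcc' goto ·  ←P5
  20='bd' goto ·  ←P6

Failure links (BFS by depth):
  n1('b'): parent n0 fail=0; on 'b' 0 → fail=0;  out ∅∪∅=∅
  n6('a'): parent n0 fail=0; on 'a' 0 → fail=0;  out ∅∪∅=∅
  n15('d'): parent n0 fail=0; on 'd' 0 → fail=0;  out {4}∪∅={4}
  n16('c'): parent n0 fail=0; on 'c' 0 → fail=0;  out ∅∪∅=∅
  n2('bb'): parent n1 fail=0; on 'b' 0 → fail=1;  out {7}∪∅={7}
  n7('ab'): parent n6 fail=0; on 'b' 0 → fail=1;  out ∅∪∅=∅
  n9('ac'): parent n6 fail=0; on 'c' 0 → fail=16;  out ∅∪∅=∅
  n17('cb'): parent n16 fail=0; on 'b' 0 → fail=1;  out ∅∪∅=∅
  n20('bd'): parent n1 fail=0; on 'd' 0 → fail=15;  out {6}∪{4}={4,6}
  n3('bbd'): parent n2 fail=1; on 'd' 1 → fail=20;  out ∅∪{4,6}={4,6}
  n8('abb'): parent n7 fail=1; on 'b' 1 → fail=2;  out {1}∪{7}={1,7}
  n10('acc'): parent n9 fail=16; on 'c' 16→0 → fail=16;  out ∅∪∅=∅
  n18('cbc'): parent n17 fail=1; on 'c' 1→0 → fail=16;  out ∅∪∅=∅
  n4('bbdc'): parent n3 fail=20; on 'c' 20→15→0 → fail=16;  out ∅∪∅=∅
  n11('accd'): parent n10 fail=16; on 'd' 16→0 → fail=15;  out ∅∪{4}={4}
  n14('abbb'): parent n8 fail=2; on 'b' 2→1 → fail=2;  out {3}∪{7}={3,7}
  n19('cbcc'): parent n18 fail=16; on 'c' 16→0 → fail=16;  out {5}∪∅={5}
  n5('bbdcc'): parent n4 fail=16; on 'c' 16→0 → fail=16;  out {0}∪∅={0}
  n12('accda'): parent n11 fail=15; on 'a' 15→0 → fail=6;  out ∅∪∅=∅
  n13('accdab'): parent n12 fail=6; on 'b' 6 → fail=7;  out {2}∪∅={2}

Run:
i=0 'c': node 0→16
i=1 'd': node 16→15 (fail-walked)  → match P4@[1:1]
i=2 'd': node 15→15 (fail-walked)  → match P4@[2:2]
i=3 'c': node 15→16 (fail-walked)
i=4 'd': node 16→15 (fail-walked)  → match P4@[4:4]
i=5 'c': node 15→16 (fail-walked)
i=6 'c': node 16→16 (fail-walked)
i=7 'b': node 16→17
i=8 'c': node 17→18
i=9 'c': node 18→19  → match P5@[6:9]
i=10 'c': node 19→16 (fail-walked)
i=11 'b': node 16→17
i=12 'c': node 17→18
i=13 'c': node 18→19  → match P5@[10:13]
i=14 'd': node 19→15 (fail-walked)  → match P4@[14:14]
i=15 'b': node 15→1 (fail-walked)
i=16 'a': node 1→6 (fail-walked)
i=17 'a': node 6→6 (fail-walked)
i=18 'c': node 6→9
i=19 'c': node 9→10
i=20 'd': node 10→11  → match P4@[20:20]
i=21 'a': node 11→12
i=22 'b': node 12→13  → match P2@[17:22]
i=23 'a': node 13→6 (fail-walked)
i=24 'a': node 6→6 (fail-walked)
i=25 'c': node 6→9
i=26 'b': node 9→17 (fail-walked)
i=27 'c': node 17→18
i=28 'd': node 18→15 (fail-walked)  → match P4@[28:28]
i=29 'd': node 15→15 (fail-walked)  → match P4@[29:29]
i=30 'c': node 15→16 (fail-walked)
i=31 'a': node 16→6 (fail-walked)
i=32 'c': node 6→9
i=33 'c': node 9→10
i=34 'd': node 10→11  → match P4@[34:34]
i=35 'a': node 11→12
i=36 'b': node 12→13  → match P2@[31:36]
i=37 'c': node 13→16 (fail-walked)
i=38 'b': node 16→17
i=39 'c': node 17→18
i=40 'c': node 18→19  → match P5@[37:40]
i=41 'd': node 19→15 (fail-walked)  → match P4@[41:41]
i=42 'c': node 15→16 (fail-walked)
i=43 'd': node 16→15 (fail-walked)  → match P4@[43:43]
i=44 'c': node 15→16 (fail-walked)
i=45 'a': node 16→6 (fail-walked)
i=46 'a': node 6→6 (fail-walked)
i=47 'b': node 6→7
i=48 'c': node 7→16 (fail-walked)
i=49 'a': node 16→6 (fail-walked)
i=50 'c': node 6→9
i=51 'c': node 9→10
i=52 'd': node 10→11  → match P4@[52:52]
i=53 'a': node 11→12
i=54 'b': node 12→13  → match P2@[49:54]
i=55 'c': node 13→16 (fail-walked)
i=56 'a': node 16→6 (fail-walked)
i=57 'c': node 6→9
i=58 'c': node 9→10
i=59 'd': node 10→11  → match P4@[59:59]
i=60 'a': node 11→12
i=61 'b': node 12→13  → match P2@[56:61]
i=62 'a': node 13→6 (fail-walked)
i=63 'b': node 6→7
i=64 'b': node 7→8  → match P1@[62:64],P7@[63:64]
i=65 'b': node 8→14  → match P3@[62:65],P7@[64:65]
i=66 'a': node 14→6 (fail-walked)
i=67 'a': node 6→6 (fail-walked)
i=68 'a': node 6→6 (fail-walked)
i=69 'b': node 6→7
i=70 'b': node 7→8  → match P1@[68:70],P7@[69:70]
i=71 'b': node 8→14  → match P3@[68:71],P7@[70:71]

All matches (sorted): [[1,4],[2,4],[4,4],[9,5],[13,5],[14,4],[20,4],[22,2],[28,4],[29,4],[34,4],[36,2],[40,5],[41,4],[43,4],[52,4],[54,2],[59,4],[61,2],[64,1],[64,7],[65,3],[65,7],[70,1],[70,7],[71,3],[71,7]]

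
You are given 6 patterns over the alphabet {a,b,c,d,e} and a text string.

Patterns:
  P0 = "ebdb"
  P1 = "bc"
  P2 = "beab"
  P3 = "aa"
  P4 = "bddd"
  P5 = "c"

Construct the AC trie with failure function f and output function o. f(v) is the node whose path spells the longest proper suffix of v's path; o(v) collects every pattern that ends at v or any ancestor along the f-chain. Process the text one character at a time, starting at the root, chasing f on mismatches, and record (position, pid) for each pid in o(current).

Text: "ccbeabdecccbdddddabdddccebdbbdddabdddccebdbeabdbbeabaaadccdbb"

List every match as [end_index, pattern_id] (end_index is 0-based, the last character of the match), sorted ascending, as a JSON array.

Construct AC machine:
Trie (insert patterns):
  n0 'ε': a→10 b→5 c→15 e→1
  n1 'e': b→2
  n2 'eb': d→3
  n3 'ebd': b→4
  n4 'ebdb': ·  ←P0
  n5 'b': c→6 d→12 e→7
  n6 'bc': ·  ←P1
  n7 'be': a→8
  n8 'bea': b→9
  n9 'beab': ·  ←P2
  n10 'a': a→11
  n11 'aa': ·  ←P3
  n12 'bd': d→13
  n13 'bdd': d→14
  n14 'bddd': ·  ←P4
  n15 'c': ·  ←P5

BFS fail/out derivation:
  fail(1) 'e': from fail(0)=0 chase 'e': 0 ⇒ 0;  out=∅∪out(0)=∅
  fail(5) 'b': from fail(0)=0 chase 'b': 0 ⇒ 0;  out=∅∪out(0)=∅
  fail(10) 'a': from fail(0)=0 chase 'a': 0 ⇒ 0;  out=∅∪out(0)=∅
  fail(15) 'c': from fail(0)=0 chase 'c': 0 ⇒ 0;  out={5}∪out(0)={5}
  fail(2) 'eb': from fail(1)=0 chase 'b': 0 ⇒ 5;  out=∅∪out(5)=∅
  fail(6) 'bc': from fail(5)=0 chase 'c': 0 ⇒ 15;  out={1}∪out(15)={1,5}
  fail(7) 'be': from fail(5)=0 chase 'e': 0 ⇒ 1;  out=∅∪out(1)=∅
  fail(11) 'aa': from fail(10)=0 chase 'a': 0 ⇒ 10;  out={3}∪out(10)={3}
  fail(12) 'bd': from fail(5)=0 chase 'd': 0 ⇒ 0;  out=∅∪out(0)=∅
  fail(3) 'ebd': from fail(2)=5 chase 'd': 5 ⇒ 12;  out=∅∪out(12)=∅
  fail(8) 'bea': from fail(7)=1 chase 'a': 1→0 ⇒ 10;  out=∅∪out(10)=∅
  fail(13) 'bdd': from fail(12)=0 chase 'd': 0 ⇒ 0;  out=∅∪out(0)=∅
  fail(4) 'ebdb': from fail(3)=12 chase 'b': 12→0 ⇒ 5;  out={0}∪out(5)={0}
  fail(9) 'beab': from fail(8)=10 chase 'b': 10→0 ⇒ 5;  out={2}∪out(5)={2}
  fail(14) 'bddd': from fail(13)=0 chase 'd': 0 ⇒ 0;  out={4}∪out(0)={4}

Scan:
i=0 'c': node 0→15  → match P5@[0:0]
i=1 'c': node 15→15 ·f  → match P5@[1:1]
i=2 'b': node 15→5 ·f
i=3 'e': node 5→7
i=4 'a': node 7→8
i=5 'b': node 8→9  → match P2@[2:5]
i=6 'd': node 9→12 ·f
i=7 'e': node 12→1 ·f
i=8 'c': node 1→15 ·f  → match P5@[8:8]
i=9 'c': node 15→15 ·f  → match P5@[9:9]
i=10 'c': node 15→15 ·f  → match P5@[10:10]
i=11 'b': node 15→5 ·f
i=12 'd': node 5→12
i=13 'd': node 12→13
i=14 'd': node 13→14  → match P4@[11:14]
i=15 'd': node 14→0 ·f
i=16 'd': node 0→0
i=17 'a': node 0→10
i=18 'b': node 10→5 ·f
i=19 'd': node 5→12
i=20 'd': node 12→13
i=21 'd': node 13→14  → match P4@[18:21]
i=22 'c': node 14→15 ·f  → match P5@[22:22]
i=23 'c': node 15→15 ·f  → match P5@[23:23]
i=24 'e': node 15→1 ·f
i=25 'b': node 1→2
i=26 'd': node 2→3
i=27 'b': node 3→4  → match P0@[24:27]
i=28 'b': node 4→5 ·f
i=29 'd': node 5→12
i=30 'd': node 12→13
i=31 'd': node 13→14  → match P4@[28:31]
i=32 'a': node 14→10 ·f
i=33 'b': node 10→5 ·f
i=34 'd': node 5→12
i=35 'd': node 12→13
i=36 'd': node 13→14  → match P4@[33:36]
i=37 'c': node 14→15 ·f  → match P5@[37:37]
i=38 'c': node 15→15 ·f  → match P5@[38:38]
i=39 'e': node 15→1 ·f
i=40 'b': node 1→2
i=41 'd': node 2→3
i=42 'b': node 3→4  → match P0@[39:42]
i=43 'e': node 4→7 ·f
i=44 'a': node 7→8
i=45 'b': node 8→9  → match P2@[42:45]
i=46 'd': node 9→12 ·f
i=47 'b': node 12→5 ·f
i=48 'b': node 5→5 ·f
i=49 'e': node 5→7
i=50 'a': node 7→8
i=51 'b': node 8→9  → match P2@[48:51]
i=52 'a': node 9→10 ·f
i=53 'a': node 10→11  → match P3@[52:53]
i=54 'a': node 11→11 ·f  → match P3@[53:54]
i=55 'd': node 11→0 ·f
i=56 'c': node 0→15  → match P5@[56:56]
i=57 'c': node 15→15 ·f  → match P5@[57:57]
i=58 'd': node 15→0 ·f
i=59 'b': node 0→5
i=60 'b': node 5→5 ·f

Matches: [[0,5],[1,5],[5,2],[8,5],[9,5],[10,5],[14,4],[21,4],[22,5],[23,5],[27,0],[31,4],[36,4],[37,5],[38,5],[42,0],[45,2],[51,2],[53,3],[54,3],[56,5],[57,5]]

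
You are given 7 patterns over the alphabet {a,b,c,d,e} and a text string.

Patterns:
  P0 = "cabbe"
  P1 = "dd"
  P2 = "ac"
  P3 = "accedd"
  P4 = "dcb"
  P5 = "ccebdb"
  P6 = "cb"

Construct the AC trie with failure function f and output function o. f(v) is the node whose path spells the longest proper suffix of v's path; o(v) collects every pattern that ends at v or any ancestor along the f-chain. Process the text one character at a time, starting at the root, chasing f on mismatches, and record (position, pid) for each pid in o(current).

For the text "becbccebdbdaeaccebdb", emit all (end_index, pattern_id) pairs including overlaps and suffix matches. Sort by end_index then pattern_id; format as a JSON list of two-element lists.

Build:
Trie nodes:
  0='ε' goto a→8 c→1 d→6
  1='c' goto a→2 b→21 c→16
  2='ca' goto b→3
  3='cab' goto b→4
  4='cabb' goto e→5
  5='cabbe' goto ·  [P0 ends]
  6='d' goto c→14 d→7
  7='dd' goto ·  [P1 ends]
  8='a' goto c→9
  9='ac' goto c→10  [P2 ends]
  10='acc' goto e→11
  11='acce' goto d→12
  12='acced' goto d→13
  13='accedd' goto ·  [P3 ends]
  14='dc' goto b→15
  15='dcb' goto ·  [P4 ends]
  16='cc' goto e→17
  17='cce' goto b→18
  18='cceb' goto d→19
  19='ccebd' goto b→20
  20='ccebdb' goto ·  [P5 ends]
  21='cb' goto ·  [P6 ends]

Failure links (BFS by depth):
  fail(1) 'c': from fail(0)=0 chase 'c': 0 ⇒ 0;  out=∅∪out(0)=∅
  fail(6) 'd': from fail(0)=0 chase 'd': 0 ⇒ 0;  out=∅∪out(0)=∅
  fail(8) 'a': from fail(0)=0 chase 'a': 0 ⇒ 0;  out=∅∪out(0)=∅
  fail(2) 'ca': from fail(1)=0 chase 'a': 0 ⇒ 8;  out=∅∪out(8)=∅
  fail(7) 'dd': from fail(6)=0 chase 'd': 0 ⇒ 6;  out={1}∪out(6)={1}
  fail(9) 'ac': from fail(8)=0 chase 'c': 0 ⇒ 1;  out={2}∪out(1)={2}
  fail(14) 'dc': from fail(6)=0 chase 'c': 0 ⇒ 1;  out=∅∪out(1)=∅
  fail(16) 'cc': from fail(1)=0 chase 'c': 0 ⇒ 1;  out=∅∪out(1)=∅
  fail(21) 'cb': from fail(1)=0 chase 'b': 0 ⇒ 0;  out={6}∪out(0)={6}
  fail(3) 'cab': from fail(2)=8 chase 'b': 8→0 ⇒ 0;  out=∅∪out(0)=∅
  fail(10) 'acc': from fail(9)=1 chase 'c': 1 ⇒ 16;  out=∅∪out(16)=∅
  fail(15) 'dcb': from fail(14)=1 chase 'b': 1 ⇒ 21;  out={4}∪out(21)={4,6}
  fail(17) 'cce': from fail(16)=1 chase 'e': 1→0 ⇒ 0;  out=∅∪out(0)=∅
  fail(4) 'cabb': from fail(3)=0 chase 'b': 0 ⇒ 0;  out=∅∪out(0)=∅
  fail(11) 'acce': from fail(10)=16 chase 'e': 16 ⇒ 17;  out=∅∪out(17)=∅
  fail(18) 'cceb': from fail(17)=0 chase 'b': 0 ⇒ 0;  out=∅∪out(0)=∅
  fail(5) 'cabbe': from fail(4)=0 chase 'e': 0 ⇒ 0;  out={0}∪out(0)={0}
  fail(12) 'acced': from fail(11)=17 chase 'd': 17→0 ⇒ 6;  out=∅∪out(6)=∅
  fail(19) 'ccebd': from fail(18)=0 chase 'd': 0 ⇒ 6;  out=∅∪out(6)=∅
  fail(13) 'accedd': from fail(12)=6 chase 'd': 6 ⇒ 7;  out={3}∪out(7)={1,3}
  fail(20) 'ccebdb': from fail(19)=6 chase 'b': 6→0 ⇒ 0;  out={5}∪out(0)={5}

Run:
[0] read 'b'  n0⇒n0
[1] read 'e'  n0⇒n0
[2] read 'c'  n0⇒n1
[3] read 'b'  n1⇒n21  → match P6@[2:3]
[4] read 'c'  n21⇒n1 (fail-walked)
[5] read 'c'  n1⇒n16
[6] read 'e'  n16⇒n17
[7] read 'b'  n17⇒n18
[8] read 'd'  n18⇒n19
[9] read 'b'  n19⇒n20  → match P5@[4:9]
[10] read 'd'  n20⇒n6 (fail-walked)
[11] read 'a'  n6⇒n8 (fail-walked)
[12] read 'e'  n8⇒n0 (fail-walked)
[13] read 'a'  n0⇒n8
[14] read 'c'  n8⇒n9  → match P2@[13:14]
[15] read 'c'  n9⇒n10
[16] read 'e'  n10⇒n11
[17] read 'b'  n11⇒n18 (fail-walked)
[18] read 'd'  n18⇒n19
[19] read 'b'  n19⇒n20  → match P5@[14:19]

All matches (sorted): [[3,6],[9,5],[14,2],[19,5]]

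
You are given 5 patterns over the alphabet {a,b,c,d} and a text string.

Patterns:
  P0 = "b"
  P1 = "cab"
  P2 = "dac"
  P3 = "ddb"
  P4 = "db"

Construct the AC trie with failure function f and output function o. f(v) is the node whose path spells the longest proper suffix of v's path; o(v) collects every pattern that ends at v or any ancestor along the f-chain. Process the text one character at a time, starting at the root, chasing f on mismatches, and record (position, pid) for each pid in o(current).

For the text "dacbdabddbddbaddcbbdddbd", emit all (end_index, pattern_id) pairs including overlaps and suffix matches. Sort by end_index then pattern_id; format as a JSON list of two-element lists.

Construct AC machine:
Trie nodes:
  n0 'ε': b→1 c→2 d→5
  n1 'b': ·  [P0 ends]
  n2 'c': a→3
  n3 'ca': b→4
  n4 'cab': ·  [P1 ends]
  n5 'd': a→6 b→10 d→8
  n6 'da': c→7
  n7 'dac': ·  [P2 ends]
  n8 'dd': b→9
  n9 'ddb': ·  [P3 ends]
  n10 'db': ·  [P4 ends]

BFS fail/out derivation:
  n1('b'): parent n0 fail=0; on 'b' 0 → fail=0;  out {0}∪∅={0}
  n2('c'): parent n0 fail=0; on 'c' 0 → fail=0;  out ∅∪∅=∅
  n5('d'): parent n0 fail=0; on 'd' 0 → fail=0;  out ∅∪∅=∅
  n3('ca'): parent n2 fail=0; on 'a' 0 → fail=0;  out ∅∪∅=∅
  n6('da'): parent n5 fail=0; on 'a' 0 → fail=0;  out ∅∪∅=∅
  n8('dd'): parent n5 fail=0; on 'd' 0 → fail=5;  out ∅∪∅=∅
  n10('db'): parent n5 fail=0; on 'b' 0 → fail=1;  out {4}∪{0}={0,4}
  n4('cab'): parent n3 fail=0; on 'b' 0 → fail=1;  out {1}∪{0}={0,1}
  n7('dac'): parent n6 fail=0; on 'c' 0 → fail=2;  out {2}∪∅={2}
  n9('ddb'): parent n8 fail=5; on 'b' 5 → fail=10;  out {3}∪{0,4}={0,3,4}

Scan:
i=0 'd': node 0→5
i=1 'a': node 5→6
i=2 'c': node 6→7  emit P2@[0:2]
i=3 'b': node 7→1 ·f  emit P0@[3:3]
i=4 'd': node 1→5 ·f
i=5 'a': node 5→6
i=6 'b': node 6→1 ·f  emit P0@[6:6]
i=7 'd': node 1→5 ·f
i=8 'd': node 5→8
i=9 'b': node 8→9  emit P0@[9:9],P3@[7:9],P4@[8:9]
i=10 'd': node 9→5 ·f
i=11 'd': node 5→8
i=12 'b': node 8→9  emit P0@[12:12],P3@[10:12],P4@[11:12]
i=13 'a': node 9→0 ·f
i=14 'd': node 0→5
i=15 'd': node 5→8
i=16 'c': node 8→2 ·f
i=17 'b': node 2→1 ·f  emit P0@[17:17]
i=18 'b': node 1→1 ·f  emit P0@[18:18]
i=19 'd': node 1→5 ·f
i=20 'd': node 5→8
i=21 'd': node 8→8 ·f
i=22 'b': node 8→9  emit P0@[22:22],P3@[20:22],P4@[21:22]
i=23 'd': node 9→5 ·f

Result: [[2,2],[3,0],[6,0],[9,0],[9,3],[9,4],[12,0],[12,3],[12,4],[17,0],[18,0],[22,0],[22,3],[22,4]]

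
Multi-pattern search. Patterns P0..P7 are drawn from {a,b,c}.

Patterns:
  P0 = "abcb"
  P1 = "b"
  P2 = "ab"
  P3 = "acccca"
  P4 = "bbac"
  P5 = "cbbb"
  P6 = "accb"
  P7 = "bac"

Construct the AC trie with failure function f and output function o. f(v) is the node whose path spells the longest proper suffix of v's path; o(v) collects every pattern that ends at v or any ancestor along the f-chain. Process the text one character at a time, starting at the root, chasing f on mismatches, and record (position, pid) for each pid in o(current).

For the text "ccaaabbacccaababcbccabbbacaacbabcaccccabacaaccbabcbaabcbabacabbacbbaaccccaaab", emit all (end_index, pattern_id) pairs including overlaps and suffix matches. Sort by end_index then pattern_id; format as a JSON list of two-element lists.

Construct AC machine:
Trie (insert patterns):
  0='ε' goto a→1 b→5 c→14
  1='a' goto b→2 c→6
  2='ab' goto c→3  [P2 ends]
  3='abc' goto b→4
  4='abcb' goto ·  [P0 ends]
  5='b' goto a→19 b→11  [P1 ends]
  6='ac' goto c→7
  7='acc' goto b→18 c→8
  8='accc' goto c→9
  9='acccc' goto a→10
  10='acccca' goto ·  [P3 ends]
  11='bb' goto a→12
  12='bba' goto c→13
  13='bbac' goto ·  [P4 ends]
  14='c' goto b→15
  15='cb' goto b→16
  16='cbb' goto b→17
  17='cbbb' goto ·  [P5 ends]
  18='accb' goto ·  [P6 ends]
  19='ba' goto c→20
  20='bac' goto ·  [P7 ends]

Failure links (BFS by depth):
  fail(1) 'a': from fail(0)=0 chase 'a': 0 ⇒ 0;  out=∅∪out(0)=∅
  fail(5) 'b': from fail(0)=0 chase 'b': 0 ⇒ 0;  out={1}∪out(0)={1}
  fail(14) 'c': from fail(0)=0 chase 'c': 0 ⇒ 0;  out=∅∪out(0)=∅
  fail(2) 'ab': from fail(1)=0 chase 'b': 0 ⇒ 5;  out={2}∪out(5)={1,2}
  fail(6) 'ac': from fail(1)=0 chase 'c': 0 ⇒ 14;  out=∅∪out(14)=∅
  fail(11) 'bb': from fail(5)=0 chase 'b': 0 ⇒ 5;  out=∅∪out(5)={1}
  fail(15) 'cb': from fail(14)=0 chase 'b': 0 ⇒ 5;  out=∅∪out(5)={1}
  fail(19) 'ba': from fail(5)=0 chase 'a': 0 ⇒ 1;  out=∅∪out(1)=∅
  fail(3) 'abc': from fail(2)=5 chase 'c': 5→0 ⇒ 14;  out=∅∪out(14)=∅
  fail(7) 'acc': from fail(6)=14 chase 'c': 14→0 ⇒ 14;  out=∅∪out(14)=∅
  fail(12) 'bba': from fail(11)=5 chase 'a': 5 ⇒ 19;  out=∅∪out(19)=∅
  fail(16) 'cbb': from fail(15)=5 chase 'b': 5 ⇒ 11;  out=∅∪out(11)={1}
  fail(20) 'bac': from fail(19)=1 chase 'c': 1 ⇒ 6;  out={7}∪out(6)={7}
  fail(4) 'abcb': from fail(3)=14 chase 'b': 14 ⇒ 15;  out={0}∪out(15)={0,1}
  fail(8) 'accc': from fail(7)=14 chase 'c': 14→0 ⇒ 14;  out=∅∪out(14)=∅
  fail(13) 'bbac': from fail(12)=19 chase 'c': 19 ⇒ 20;  out={4}∪out(20)={4,7}
  fail(17) 'cbbb': from fail(16)=11 chase 'b': 11→5 ⇒ 11;  out={5}∪out(11)={1,5}
  fail(18) 'accb': from fail(7)=14 chase 'b': 14 ⇒ 15;  out={6}∪out(15)={1,6}
  fail(9) 'acccc': from fail(8)=14 chase 'c': 14→0 ⇒ 14;  out=∅∪out(14)=∅
  fail(10) 'acccca': from fail(9)=14 chase 'a': 14→0 ⇒ 1;  out={3}∪out(1)={3}

Run:
[0] read 'c'  n0⇒n14
[1] read 'c'  n14⇒n14 (via fail)
[2] read 'a'  n14⇒n1 (via fail)
[3] read 'a'  n1⇒n1 (via fail)
[4] read 'a'  n1⇒n1 (via fail)
[5] read 'b'  n1⇒n2  ** P1@[5:5],P2@[4:5]
[6] read 'b'  n2⇒n11 (via fail)  ** P1@[6:6]
[7] read 'a'  n11⇒n12
[8] read 'c'  n12⇒n13  ** P4@[5:8],P7@[6:8]
[9] read 'c'  n13⇒n7 (via fail)
[10] read 'c'  n7⇒n8
[11] read 'a'  n8⇒n1 (via fail)
[12] read 'a'  n1⇒n1 (via fail)
[13] read 'b'  n1⇒n2  ** P1@[13:13],P2@[12:13]
[14] read 'a'  n2⇒n19 (via fail)
[15] read 'b'  n19⇒n2 (via fail)  ** P1@[15:15],P2@[14:15]
[16] read 'c'  n2⇒n3
[17] read 'b'  n3⇒n4  ** P0@[14:17],P1@[17:17]
[18] read 'c'  n4⇒n14 (via fail)
[19] read 'c'  n14⇒n14 (via fail)
[20] read 'a'  n14⇒n1 (via fail)
[21] read 'b'  n1⇒n2  ** P1@[21:21],P2@[20:21]
[22] read 'b'  n2⇒n11 (via fail)  ** P1@[22:22]
[23] read 'b'  n11⇒n11 (via fail)  ** P1@[23:23]
[24] read 'a'  n11⇒n12
[25] read 'c'  n12⇒n13  ** P4@[22:25],P7@[23:25]
[26] read 'a'  n13⇒n1 (via fail)
[27] read 'a'  n1⇒n1 (via fail)
[28] read 'c'  n1⇒n6
[29] read 'b'  n6⇒n15 (via fail)  ** P1@[29:29]
[30] read 'a'  n15⇒n19 (via fail)
[31] read 'b'  n19⇒n2 (via fail)  ** P1@[31:31],P2@[30:31]
[32] read 'c'  n2⇒n3
[33] read 'a'  n3⇒n1 (via fail)
[34] read 'c'  n1⇒n6
[35] read 'c'  n6⇒n7
[36] read 'c'  n7⇒n8
[37] read 'c'  n8⇒n9
[38] read 'a'  n9⇒n10  ** P3@[33:38]
[39] read 'b'  n10⇒n2 (via fail)  ** P1@[39:39],P2@[38:39]
[40] read 'a'  n2⇒n19 (via fail)
[41] read 'c'  n19⇒n20  ** P7@[39:41]
[42] read 'a'  n20⇒n1 (via fail)
[43] read 'a'  n1⇒n1 (via fail)
[44] read 'c'  n1⇒n6
[45] read 'c'  n6⇒n7
[46] read 'b'  n7⇒n18  ** P1@[46:46],P6@[43:46]
[47] read 'a'  n18⇒n19 (via fail)
[48] read 'b'  n19⇒n2 (via fail)  ** P1@[48:48],P2@[47:48]
[49] read 'c'  n2⇒n3
[50] read 'b'  n3⇒n4  ** P0@[47:50],P1@[50:50]
[51] read 'a'  n4⇒n19 (via fail)
[52] read 'a'  n19⇒n1 (via fail)
[53] read 'b'  n1⇒n2  ** P1@[53:53],P2@[52:53]
[54] read 'c'  n2⇒n3
[55] read 'b'  n3⇒n4  ** P0@[52:55],P1@[55:55]
[56] read 'a'  n4⇒n19 (via fail)
[57] read 'b'  n19⇒n2 (via fail)  ** P1@[57:57],P2@[56:57]
[58] read 'a'  n2⇒n19 (via fail)
[59] read 'c'  n19⇒n20  ** P7@[57:59]
[60] read 'a'  n20⇒n1 (via fail)
[61] read 'b'  n1⇒n2  ** P1@[61:61],P2@[60:61]
[62] read 'b'  n2⇒n11 (via fail)  ** P1@[62:62]
[63] read 'a'  n11⇒n12
[64] read 'c'  n12⇒n13  ** P4@[61:64],P7@[62:64]
[65] read 'b'  n13⇒n15 (via fail)  ** P1@[65:65]
[66] read 'b'  n15⇒n16  ** P1@[66:66]
[67] read 'a'  n16⇒n12 (via fail)
[68] read 'a'  n12⇒n1 (via fail)
[69] read 'c'  n1⇒n6
[70] read 'c'  n6⇒n7
[71] read 'c'  n7⇒n8
[72] read 'c'  n8⇒n9
[73] read 'a'  n9⇒n10  ** P3@[68:73]
[74] read 'a'  n10⇒n1 (via fail)
[75] read 'a'  n1⇒n1 (via fail)
[76] read 'b'  n1⇒n2  ** P1@[76:76],P2@[75:76]

Matches: [[5,1],[5,2],[6,1],[8,4],[8,7],[13,1],[13,2],[15,1],[15,2],[17,0],[17,1],[21,1],[21,2],[22,1],[23,1],[25,4],[25,7],[29,1],[31,1],[31,2],[38,3],[39,1],[39,2],[41,7],[46,1],[46,6],[48,1],[48,2],[50,0],[50,1],[53,1],[53,2],[55,0],[55,1],[57,1],[57,2],[59,7],[61,1],[61,2],[62,1],[64,4],[64,7],[65,1],[66,1],[73,3],[76,1],[76,2]]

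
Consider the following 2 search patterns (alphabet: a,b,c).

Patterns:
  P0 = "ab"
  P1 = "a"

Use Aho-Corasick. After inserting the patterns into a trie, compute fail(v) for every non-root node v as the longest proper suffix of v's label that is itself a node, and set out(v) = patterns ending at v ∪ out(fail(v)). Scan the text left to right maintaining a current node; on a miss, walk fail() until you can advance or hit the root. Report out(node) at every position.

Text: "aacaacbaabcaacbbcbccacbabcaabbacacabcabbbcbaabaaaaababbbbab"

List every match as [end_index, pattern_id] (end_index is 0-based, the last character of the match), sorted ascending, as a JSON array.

Build automaton:
Trie (insert patterns):
  n0 'ε': a→1
  n1 'a': b→2  ←P1
  n2 'ab': ·  ←P0

BFS fail/out derivation:
  fail(1) 'a': from fail(0)=0 chase 'a': 0 ⇒ 0;  out={1}∪out(0)={1}
  fail(2) 'ab': from fail(1)=0 chase 'b': 0 ⇒ 0;  out={0}∪out(0)={0}

Run:
i=0 'a': node 0→1  → match P1@[0:0]
i=1 'a': node 1→1 ·f  → match P1@[1:1]
i=2 'c': node 1→0 ·f
i=3 'a': node 0→1  → match P1@[3:3]
i=4 'a': node 1→1 ·f  → match P1@[4:4]
i=5 'c': node 1→0 ·f
i=6 'b': node 0→0
i=7 'a': node 0→1  → match P1@[7:7]
i=8 'a': node 1→1 ·f  → match P1@[8:8]
i=9 'b': node 1→2  → match P0@[8:9]
i=10 'c': node 2→0 ·f
i=11 'a': node 0→1  → match P1@[11:11]
i=12 'a': node 1→1 ·f  → match P1@[12:12]
i=13 'c': node 1→0 ·f
i=14 'b': node 0→0
i=15 'b': node 0→0
i=16 'c': node 0→0
i=17 'b': node 0→0
i=18 'c': node 0→0
i=19 'c': node 0→0
i=20 'a': node 0→1  → match P1@[20:20]
i=21 'c': node 1→0 ·f
i=22 'b': node 0→0
i=23 'a': node 0→1  → match P1@[23:23]
i=24 'b': node 1→2  → match P0@[23:24]
i=25 'c': node 2→0 ·f
i=26 'a': node 0→1  → match P1@[26:26]
i=27 'a': node 1→1 ·f  → match P1@[27:27]
i=28 'b': node 1→2  → match P0@[27:28]
i=29 'b': node 2→0 ·f
i=30 'a': node 0→1  → match P1@[30:30]
i=31 'c': node 1→0 ·f
i=32 'a': node 0→1  → match P1@[32:32]
i=33 'c': node 1→0 ·f
i=34 'a': node 0→1  → match P1@[34:34]
i=35 'b': node 1→2  → match P0@[34:35]
i=36 'c': node 2→0 ·f
i=37 'a': node 0→1  → match P1@[37:37]
i=38 'b': node 1→2  → match P0@[37:38]
i=39 'b': node 2→0 ·f
i=40 'b': node 0→0
i=41 'c': node 0→0
i=42 'b': node 0→0
i=43 'a': node 0→1  → match P1@[43:43]
i=44 'a': node 1→1 ·f  → match P1@[44:44]
i=45 'b': node 1→2  → match P0@[44:45]
i=46 'a': node 2→1 ·f  → match P1@[46:46]
i=47 'a': node 1→1 ·f  → match P1@[47:47]
i=48 'a': node 1→1 ·f  → match P1@[48:48]
i=49 'a': node 1→1 ·f  → match P1@[49:49]
i=50 'a': node 1→1 ·f  → match P1@[50:50]
i=51 'b': node 1→2  → match P0@[50:51]
i=52 'a': node 2→1 ·f  → match P1@[52:52]
i=53 'b': node 1→2  → match P0@[52:53]
i=54 'b': node 2→0 ·f
i=55 'b': node 0→0
i=56 'b': node 0→0
i=57 'a': node 0→1  → match P1@[57:57]
i=58 'b': node 1→2  → match P0@[57:58]

All matches (sorted): [[0,1],[1,1],[3,1],[4,1],[7,1],[8,1],[9,0],[11,1],[12,1],[20,1],[23,1],[24,0],[26,1],[27,1],[28,0],[30,1],[32,1],[34,1],[35,0],[37,1],[38,0],[43,1],[44,1],[45,0],[46,1],[47,1],[48,1],[49,1],[50,1],[51,0],[52,1],[53,0],[57,1],[58,0]]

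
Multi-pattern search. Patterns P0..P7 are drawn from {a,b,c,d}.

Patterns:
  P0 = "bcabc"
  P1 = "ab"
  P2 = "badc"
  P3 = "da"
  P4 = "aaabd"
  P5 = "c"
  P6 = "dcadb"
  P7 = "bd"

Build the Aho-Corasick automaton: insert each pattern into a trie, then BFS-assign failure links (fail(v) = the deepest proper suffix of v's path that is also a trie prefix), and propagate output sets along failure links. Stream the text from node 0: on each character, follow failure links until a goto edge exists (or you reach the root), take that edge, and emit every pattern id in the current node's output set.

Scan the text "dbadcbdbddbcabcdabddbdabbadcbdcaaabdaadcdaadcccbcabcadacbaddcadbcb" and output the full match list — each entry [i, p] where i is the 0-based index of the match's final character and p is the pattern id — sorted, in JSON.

Construct AC machine:
Trie nodes:
  n0 'ε': a→6 b→1 c→17 d→11
  n1 'b': a→8 c→2 d→22
  n2 'bc': a→3
  n3 'bca': b→4
  n4 'bcab': c→5
  n5 'bcabc': ·  ←P0
  n6 'a': a→13 b→7
  n7 'ab': ·  ←P1
  n8 'ba': d→9
  n9 'bad': c→10
  n10 'badc': ·  ←P2
  n11 'd': a→12 c→18
  n12 'da': ·  ←P3
  n13 'aa': a→14
  n14 'aaa': b→15
  n15 'aaab': d→16
  n16 'aaabd': ·  ←P4
  n17 'c': ·  ←P5
  n18 'dc': a→19
  n19 'dca': d→20
  n20 'dcad': b→21
  n21 'dcadb': ·  ←P6
  n22 'bd': ·  ←P7

Failure links (BFS by depth):
  fail(1) 'b': from fail(0)=0 chase 'b': 0 ⇒ 0;  out=∅∪out(0)=∅
  fail(6) 'a': from fail(0)=0 chase 'a': 0 ⇒ 0;  out=∅∪out(0)=∅
  fail(11) 'd': from fail(0)=0 chase 'd': 0 ⇒ 0;  out=∅∪out(0)=∅
  fail(17) 'c': from fail(0)=0 chase 'c': 0 ⇒ 0;  out={5}∪out(0)={5}
  fail(2) 'bc': from fail(1)=0 chase 'c': 0 ⇒ 17;  out=∅∪out(17)={5}
  fail(7) 'ab': from fail(6)=0 chase 'b': 0 ⇒ 1;  out={1}∪out(1)={1}
  fail(8) 'ba': from fail(1)=0 chase 'a': 0 ⇒ 6;  out=∅∪out(6)=∅
  fail(12) 'da': from fail(11)=0 chase 'a': 0 ⇒ 6;  out={3}∪out(6)={3}
  fail(13) 'aa': from fail(6)=0 chase 'a': 0 ⇒ 6;  out=∅∪out(6)=∅
  fail(18) 'dc': from fail(11)=0 chase 'c': 0 ⇒ 17;  out=∅∪out(17)={5}
  fail(22) 'bd': from fail(1)=0 chase 'd': 0 ⇒ 11;  out={7}∪out(11)={7}
  fail(3) 'bca': from fail(2)=17 chase 'a': 17→0 ⇒ 6;  out=∅∪out(6)=∅
  fail(9) 'bad': from fail(8)=6 chase 'd': 6→0 ⇒ 11;  out=∅∪out(11)=∅
  fail(14) 'aaa': from fail(13)=6 chase 'a': 6 ⇒ 13;  out=∅∪out(13)=∅
  fail(19) 'dca': from fail(18)=17 chase 'a': 17→0 ⇒ 6;  out=∅∪out(6)=∅
  fail(4) 'bcab': from fail(3)=6 chase 'b': 6 ⇒ 7;  out=∅∪out(7)={1}
  fail(10) 'badc': from fail(9)=11 chase 'c': 11 ⇒ 18;  out={2}∪out(18)={2,5}
  fail(15) 'aaab': from fail(14)=13 chase 'b': 13→6 ⇒ 7;  out=∅∪out(7)={1}
  fail(20) 'dcad': from fail(19)=6 chase 'd': 6→0 ⇒ 11;  out=∅∪out(11)=∅
  fail(5) 'bcabc': from fail(4)=7 chase 'c': 7→1 ⇒ 2;  out={0}∪out(2)={0,5}
  fail(16) 'aaabd': from fail(15)=7 chase 'd': 7→1 ⇒ 22;  out={4}∪out(22)={4,7}
  fail(21) 'dcadb': from fail(20)=11 chase 'b': 11→0 ⇒ 1;  out={6}∪out(1)={6}

Run:
[0] read 'd'  n0⇒n11
[1] read 'b'  n11⇒n1 ·f
[2] read 'a'  n1⇒n8
[3] read 'd'  n8⇒n9
[4] read 'c'  n9⇒n10  → match P2@[1:4],P5@[4:4]
[5] read 'b'  n10⇒n1 ·f
[6] read 'd'  n1⇒n22  → match P7@[5:6]
[7] read 'b'  n22⇒n1 ·f
[8] read 'd'  n1⇒n22  → match P7@[7:8]
[9] read 'd'  n22⇒n11 ·f
[10] read 'b'  n11⇒n1 ·f
[11] read 'c'  n1⇒n2  → match P5@[11:11]
[12] read 'a'  n2⇒n3
[13] read 'b'  n3⇒n4  → match P1@[12:13]
[14] read 'c'  n4⇒n5  → match P0@[10:14],P5@[14:14]
[15] read 'd'  n5⇒n11 ·f
[16] read 'a'  n11⇒n12  → match P3@[15:16]
[17] read 'b'  n12⇒n7 ·f  → match P1@[16:17]
[18] read 'd'  n7⇒n22 ·f  → match P7@[17:18]
[19] read 'd'  n22⇒n11 ·f
[20] read 'b'  n11⇒n1 ·f
[21] read 'd'  n1⇒n22  → match P7@[20:21]
[22] read 'a'  n22⇒n12 ·f  → match P3@[21:22]
[23] read 'b'  n12⇒n7 ·f  → match P1@[22:23]
[24] read 'b'  n7⇒n1 ·f
[25] read 'a'  n1⇒n8
[26] read 'd'  n8⇒n9
[27] read 'c'  n9⇒n10  → match P2@[24:27],P5@[27:27]
[28] read 'b'  n10⇒n1 ·f
[29] read 'd'  n1⇒n22  → match P7@[28:29]
[30] read 'c'  n22⇒n18 ·f  → match P5@[30:30]
[31] read 'a'  n18⇒n19
[32] read 'a'  n19⇒n13 ·f
[33] read 'a'  n13⇒n14
[34] read 'b'  n14⇒n15  → match P1@[33:34]
[35] read 'd'  n15⇒n16  → match P4@[31:35],P7@[34:35]
[36] read 'a'  n16⇒n12 ·f  → match P3@[35:36]
[37] read 'a'  n12⇒n13 ·f
[38] read 'd'  n13⇒n11 ·f
[39] read 'c'  n11⇒n18  → match P5@[39:39]
[40] read 'd'  n18⇒n11 ·f
[41] read 'a'  n11⇒n12  → match P3@[40:41]
[42] read 'a'  n12⇒n13 ·f
[43] read 'd'  n13⇒n11 ·f
[44] read 'c'  n11⇒n18  → match P5@[44:44]
[45] read 'c'  n18⇒n17 ·f  → match P5@[45:45]
[46] read 'c'  n17⇒n17 ·f  → match P5@[46:46]
[47] read 'b'  n17⇒n1 ·f
[48] read 'c'  n1⇒n2  → match P5@[48:48]
[49] read 'a'  n2⇒n3
[50] read 'b'  n3⇒n4  → match P1@[49:50]
[51] read 'c'  n4⇒n5  → match P0@[47:51],P5@[51:51]
[52] read 'a'  n5⇒n3 ·f
[53] read 'd'  n3⇒n11 ·f
[54] read 'a'  n11⇒n12  → match P3@[53:54]
[55] read 'c'  n12⇒n17 ·f  → match P5@[55:55]
[56] read 'b'  n17⇒n1 ·f
[57] read 'a'  n1⇒n8
[58] read 'd'  n8⇒n9
[59] read 'd'  n9⇒n11 ·f
[60] read 'c'  n11⇒n18  → match P5@[60:60]
[61] read 'a'  n18⇒n19
[62] read 'd'  n19⇒n20
[63] read 'b'  n20⇒n21  → match P6@[59:63]
[64] read 'c'  n21⇒n2 ·f  → match P5@[64:64]
[65] read 'b'  n2⇒n1 ·f

Result: [[4,2],[4,5],[6,7],[8,7],[11,5],[13,1],[14,0],[14,5],[16,3],[17,1],[18,7],[21,7],[22,3],[23,1],[27,2],[27,5],[29,7],[30,5],[34,1],[35,4],[35,7],[36,3],[39,5],[41,3],[44,5],[45,5],[46,5],[48,5],[50,1],[51,0],[51,5],[54,3],[55,5],[60,5],[63,6],[64,5]]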